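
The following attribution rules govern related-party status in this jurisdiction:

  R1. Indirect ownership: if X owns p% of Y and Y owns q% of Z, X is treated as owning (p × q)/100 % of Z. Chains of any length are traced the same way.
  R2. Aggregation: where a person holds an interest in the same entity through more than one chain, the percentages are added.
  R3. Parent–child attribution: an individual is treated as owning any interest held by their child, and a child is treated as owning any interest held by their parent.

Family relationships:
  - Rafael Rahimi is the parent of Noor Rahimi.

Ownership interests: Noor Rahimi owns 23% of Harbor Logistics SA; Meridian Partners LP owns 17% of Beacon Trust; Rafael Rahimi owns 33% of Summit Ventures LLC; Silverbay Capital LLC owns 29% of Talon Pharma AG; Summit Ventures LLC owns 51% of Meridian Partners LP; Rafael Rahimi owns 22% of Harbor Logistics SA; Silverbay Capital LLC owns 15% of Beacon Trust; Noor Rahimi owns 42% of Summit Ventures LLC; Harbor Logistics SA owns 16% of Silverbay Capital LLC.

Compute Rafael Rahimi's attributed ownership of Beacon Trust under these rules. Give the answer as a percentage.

By parent–child attribution (R3), Rafael Rahimi is treated as also owning Noor Rahimi's interest in Harbor Logistics SA, giving 22% + 23% = 45%.
By parent–child attribution (R3), Rafael Rahimi is treated as also owning Noor Rahimi's interest in Summit Ventures LLC, giving 33% + 42% = 75%.
Chain via Harbor Logistics SA → Silverbay Capital LLC (R1): 45% × 16% × 15% = 1.08% of Beacon Trust.
Chain via Summit Ventures LLC → Meridian Partners LP (R1): 75% × 51% × 17% = 6.5025% of Beacon Trust.
Aggregating (R2): 1.08% + 6.5025% = 7.5825%.

7.5825%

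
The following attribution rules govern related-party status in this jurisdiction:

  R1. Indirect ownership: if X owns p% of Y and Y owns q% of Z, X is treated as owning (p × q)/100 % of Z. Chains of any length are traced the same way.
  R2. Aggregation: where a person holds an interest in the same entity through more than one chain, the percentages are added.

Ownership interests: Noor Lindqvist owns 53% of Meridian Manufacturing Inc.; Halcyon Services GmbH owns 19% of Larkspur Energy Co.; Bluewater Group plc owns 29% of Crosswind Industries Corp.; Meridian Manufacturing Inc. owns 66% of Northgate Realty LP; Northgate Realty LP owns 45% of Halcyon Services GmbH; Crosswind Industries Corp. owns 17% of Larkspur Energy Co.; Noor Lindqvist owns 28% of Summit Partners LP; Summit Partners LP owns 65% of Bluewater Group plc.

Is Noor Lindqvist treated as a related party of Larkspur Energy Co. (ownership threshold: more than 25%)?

No

Chain via Summit Partners LP → Bluewater Group plc → Crosswind Industries Corp. (R1): 28% × 65% × 29% × 17% = 0.89726% of Larkspur Energy Co.
Chain via Meridian Manufacturing Inc. → Northgate Realty LP → Halcyon Services GmbH (R1): 53% × 66% × 45% × 19% = 2.99079% of Larkspur Energy Co.
Aggregating (R2): 0.89726% + 2.99079% = 3.88805%.
3.88805% does not exceed the 25% threshold, so Noor is not a related party to Larkspur Energy Co.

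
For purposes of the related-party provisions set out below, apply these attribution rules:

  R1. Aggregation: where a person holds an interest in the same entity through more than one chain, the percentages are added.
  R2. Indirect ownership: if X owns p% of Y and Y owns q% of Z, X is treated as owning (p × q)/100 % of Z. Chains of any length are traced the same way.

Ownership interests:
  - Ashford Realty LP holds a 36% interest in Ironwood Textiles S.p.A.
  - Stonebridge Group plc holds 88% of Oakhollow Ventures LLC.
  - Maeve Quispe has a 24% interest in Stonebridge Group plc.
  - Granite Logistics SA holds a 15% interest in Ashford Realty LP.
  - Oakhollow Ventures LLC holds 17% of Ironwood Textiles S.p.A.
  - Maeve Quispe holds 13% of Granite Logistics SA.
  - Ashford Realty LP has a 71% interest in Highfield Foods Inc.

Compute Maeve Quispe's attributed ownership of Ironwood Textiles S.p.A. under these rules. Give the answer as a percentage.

Chain via Granite Logistics SA → Ashford Realty LP (R2): 13% × 15% × 36% = 0.702% of Ironwood Textiles S.p.A.
Chain via Stonebridge Group plc → Oakhollow Ventures LLC (R2): 24% × 88% × 17% = 3.5904% of Ironwood Textiles S.p.A.
Aggregating (R1): 0.702% + 3.5904% = 4.2924%.

4.2924%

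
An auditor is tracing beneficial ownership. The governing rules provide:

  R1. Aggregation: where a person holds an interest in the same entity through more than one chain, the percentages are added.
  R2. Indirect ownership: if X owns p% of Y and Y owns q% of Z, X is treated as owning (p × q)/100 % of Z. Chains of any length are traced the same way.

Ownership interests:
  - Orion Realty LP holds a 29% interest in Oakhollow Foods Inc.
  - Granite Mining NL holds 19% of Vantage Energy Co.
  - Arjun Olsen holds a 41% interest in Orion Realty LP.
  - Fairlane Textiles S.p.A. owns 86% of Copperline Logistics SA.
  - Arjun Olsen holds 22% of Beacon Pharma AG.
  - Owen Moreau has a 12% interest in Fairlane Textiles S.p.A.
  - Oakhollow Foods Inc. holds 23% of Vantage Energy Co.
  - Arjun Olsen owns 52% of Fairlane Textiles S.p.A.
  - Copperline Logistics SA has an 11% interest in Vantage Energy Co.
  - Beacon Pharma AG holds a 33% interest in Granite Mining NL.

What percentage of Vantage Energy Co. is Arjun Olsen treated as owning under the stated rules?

Chain via Orion Realty LP → Oakhollow Foods Inc. (R2): 41% × 29% × 23% = 2.7347% of Vantage Energy Co.
Chain via Beacon Pharma AG → Granite Mining NL (R2): 22% × 33% × 19% = 1.3794% of Vantage Energy Co.
Chain via Fairlane Textiles S.p.A. → Copperline Logistics SA (R2): 52% × 86% × 11% = 4.9192% of Vantage Energy Co.
Aggregating (R1): 2.7347% + 1.3794% + 4.9192% = 9.0333%.

9.0333%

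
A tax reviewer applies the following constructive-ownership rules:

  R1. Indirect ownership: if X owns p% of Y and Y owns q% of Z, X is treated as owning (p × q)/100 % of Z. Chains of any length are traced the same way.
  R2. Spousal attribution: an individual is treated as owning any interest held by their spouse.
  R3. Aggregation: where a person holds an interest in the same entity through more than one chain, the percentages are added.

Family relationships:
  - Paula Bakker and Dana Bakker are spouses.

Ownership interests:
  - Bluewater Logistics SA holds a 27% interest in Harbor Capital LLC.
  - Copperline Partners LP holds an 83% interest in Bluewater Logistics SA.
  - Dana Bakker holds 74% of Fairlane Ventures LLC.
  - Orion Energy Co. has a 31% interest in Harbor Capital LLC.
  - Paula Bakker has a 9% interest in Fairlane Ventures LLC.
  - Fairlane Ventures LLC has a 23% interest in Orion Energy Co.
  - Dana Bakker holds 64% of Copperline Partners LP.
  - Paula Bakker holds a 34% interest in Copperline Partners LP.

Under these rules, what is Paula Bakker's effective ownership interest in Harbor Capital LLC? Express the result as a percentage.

27.8797%

By spousal attribution (R2), Paula Bakker is treated as also owning Dana Bakker's interest in Fairlane Ventures LLC, giving 9% + 74% = 83%.
By spousal attribution (R2), Paula Bakker is treated as also owning Dana Bakker's interest in Copperline Partners LP, giving 34% + 64% = 98%.
Chain via Fairlane Ventures LLC → Orion Energy Co. (R1): 83% × 23% × 31% = 5.9179% of Harbor Capital LLC.
Chain via Copperline Partners LP → Bluewater Logistics SA (R1): 98% × 83% × 27% = 21.9618% of Harbor Capital LLC.
Aggregating (R3): 5.9179% + 21.9618% = 27.8797%.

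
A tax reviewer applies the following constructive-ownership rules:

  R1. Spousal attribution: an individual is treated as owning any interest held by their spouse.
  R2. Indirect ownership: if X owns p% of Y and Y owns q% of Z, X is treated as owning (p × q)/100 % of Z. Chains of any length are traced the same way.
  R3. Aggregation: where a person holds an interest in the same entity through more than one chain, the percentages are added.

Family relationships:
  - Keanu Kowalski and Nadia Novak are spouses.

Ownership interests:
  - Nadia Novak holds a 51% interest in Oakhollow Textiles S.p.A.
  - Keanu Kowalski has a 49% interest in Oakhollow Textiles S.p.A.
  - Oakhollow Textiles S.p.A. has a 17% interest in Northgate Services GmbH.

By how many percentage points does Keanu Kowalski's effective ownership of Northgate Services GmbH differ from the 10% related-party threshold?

7

By spousal attribution (R1), Keanu Kowalski is treated as also owning Nadia Novak's interest in Oakhollow Textiles S.p.A, giving 49% + 51% = 100%.
Chain via Oakhollow Textiles S.p.A. (R2): 100% × 17% = 17% of Northgate Services GmbH.
17% exceeds the 10% threshold by 7 percentage points.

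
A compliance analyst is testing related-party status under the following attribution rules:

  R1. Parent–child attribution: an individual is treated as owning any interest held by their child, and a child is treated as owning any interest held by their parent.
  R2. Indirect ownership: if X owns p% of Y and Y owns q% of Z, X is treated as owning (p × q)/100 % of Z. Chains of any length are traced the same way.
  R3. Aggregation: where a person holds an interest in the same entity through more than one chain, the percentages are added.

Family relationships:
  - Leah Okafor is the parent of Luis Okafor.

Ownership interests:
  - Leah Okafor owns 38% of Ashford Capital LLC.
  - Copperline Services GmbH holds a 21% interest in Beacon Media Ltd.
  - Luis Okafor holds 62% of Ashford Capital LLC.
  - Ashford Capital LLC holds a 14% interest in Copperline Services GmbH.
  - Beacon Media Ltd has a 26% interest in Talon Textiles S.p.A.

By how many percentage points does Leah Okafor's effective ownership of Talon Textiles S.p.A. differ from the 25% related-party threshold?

24.2356

By parent–child attribution (R1), Leah Okafor is treated as also owning Luis Okafor's interest in Ashford Capital LLC, giving 38% + 62% = 100%.
Chain via Ashford Capital LLC → Copperline Services GmbH → Beacon Media Ltd (R2): 100% × 14% × 21% × 26% = 0.7644% of Talon Textiles S.p.A.
0.7644% falls short of the 25% threshold by 24.2356 percentage points.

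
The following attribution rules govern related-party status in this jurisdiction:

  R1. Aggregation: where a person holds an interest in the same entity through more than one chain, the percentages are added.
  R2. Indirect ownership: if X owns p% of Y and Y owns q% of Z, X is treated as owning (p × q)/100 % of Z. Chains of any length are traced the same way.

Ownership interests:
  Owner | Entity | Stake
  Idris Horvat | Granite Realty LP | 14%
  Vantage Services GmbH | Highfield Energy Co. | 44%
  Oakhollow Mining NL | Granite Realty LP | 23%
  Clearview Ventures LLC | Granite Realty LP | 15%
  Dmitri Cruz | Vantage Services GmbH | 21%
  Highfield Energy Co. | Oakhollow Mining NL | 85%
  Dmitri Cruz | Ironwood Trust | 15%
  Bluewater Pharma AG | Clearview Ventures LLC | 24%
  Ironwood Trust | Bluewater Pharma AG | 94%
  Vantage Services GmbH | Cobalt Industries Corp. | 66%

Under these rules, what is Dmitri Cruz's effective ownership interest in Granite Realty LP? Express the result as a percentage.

2.31402%

Chain via Ironwood Trust → Bluewater Pharma AG → Clearview Ventures LLC (R2): 15% × 94% × 24% × 15% = 0.5076% of Granite Realty LP.
Chain via Vantage Services GmbH → Highfield Energy Co. → Oakhollow Mining NL (R2): 21% × 44% × 85% × 23% = 1.80642% of Granite Realty LP.
Aggregating (R1): 0.5076% + 1.80642% = 2.31402%.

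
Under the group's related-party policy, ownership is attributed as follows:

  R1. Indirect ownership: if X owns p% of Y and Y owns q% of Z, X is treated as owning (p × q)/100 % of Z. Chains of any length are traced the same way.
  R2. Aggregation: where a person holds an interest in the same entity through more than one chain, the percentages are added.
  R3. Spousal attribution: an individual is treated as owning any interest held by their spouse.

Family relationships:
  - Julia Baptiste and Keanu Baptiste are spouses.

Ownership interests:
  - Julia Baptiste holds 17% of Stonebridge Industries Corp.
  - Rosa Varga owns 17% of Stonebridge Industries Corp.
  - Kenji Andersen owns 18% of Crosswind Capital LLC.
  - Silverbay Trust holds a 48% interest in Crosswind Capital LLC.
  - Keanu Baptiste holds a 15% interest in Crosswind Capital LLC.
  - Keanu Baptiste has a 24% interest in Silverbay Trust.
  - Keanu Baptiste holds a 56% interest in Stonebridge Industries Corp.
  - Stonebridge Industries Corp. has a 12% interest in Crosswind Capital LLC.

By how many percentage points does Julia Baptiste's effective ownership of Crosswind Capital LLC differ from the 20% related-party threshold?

By spousal attribution (R3), Julia Baptiste is treated as also owning Keanu Baptiste's interest in Stonebridge Industries Corp, giving 17% + 56% = 73%.
By spousal attribution (R3), Julia Baptiste is treated as owning Keanu Baptiste's 24% interest in Silverbay Trust.
By spousal attribution (R3), Julia Baptiste is treated as owning Keanu Baptiste's 15% interest in Crosswind Capital LLC.
Chain via Stonebridge Industries Corp. (R1): 73% × 12% = 8.76% of Crosswind Capital LLC.
Chain via Silverbay Trust (R1): 24% × 48% = 11.52% of Crosswind Capital LLC.
Direct interest in Crosswind Capital LLC: 15%.
Aggregating (R2): 8.76% + 11.52% + 15% = 35.28%.
35.28% exceeds the 20% threshold by 15.28 percentage points.

15.28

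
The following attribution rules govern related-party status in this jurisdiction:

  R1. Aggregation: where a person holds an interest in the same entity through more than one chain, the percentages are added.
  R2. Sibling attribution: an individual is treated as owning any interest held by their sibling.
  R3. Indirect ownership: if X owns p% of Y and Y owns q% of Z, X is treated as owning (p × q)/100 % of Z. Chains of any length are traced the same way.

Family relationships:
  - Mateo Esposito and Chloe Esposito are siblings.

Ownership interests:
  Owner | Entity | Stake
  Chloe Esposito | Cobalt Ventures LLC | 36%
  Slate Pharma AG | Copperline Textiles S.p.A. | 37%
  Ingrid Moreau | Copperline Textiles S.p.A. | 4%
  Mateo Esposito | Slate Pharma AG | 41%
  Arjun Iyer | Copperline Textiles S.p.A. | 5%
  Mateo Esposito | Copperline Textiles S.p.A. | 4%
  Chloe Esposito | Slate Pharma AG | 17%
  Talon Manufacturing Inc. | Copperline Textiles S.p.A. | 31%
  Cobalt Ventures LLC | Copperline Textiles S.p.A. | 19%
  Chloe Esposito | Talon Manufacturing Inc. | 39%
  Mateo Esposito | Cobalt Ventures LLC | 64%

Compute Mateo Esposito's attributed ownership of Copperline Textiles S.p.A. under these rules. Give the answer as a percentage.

By sibling attribution (R2), Mateo Esposito is treated as also owning Chloe Esposito's interest in Cobalt Ventures LLC, giving 64% + 36% = 100%.
By sibling attribution (R2), Mateo Esposito is treated as also owning Chloe Esposito's interest in Slate Pharma AG, giving 41% + 17% = 58%.
By sibling attribution (R2), Mateo Esposito is treated as owning Chloe Esposito's 39% interest in Talon Manufacturing Inc.
Chain via Cobalt Ventures LLC (R3): 100% × 19% = 19% of Copperline Textiles S.p.A.
Chain via Slate Pharma AG (R3): 58% × 37% = 21.46% of Copperline Textiles S.p.A.
Direct interest in Copperline Textiles S.p.A: 4%.
Chain via Talon Manufacturing Inc. (R3): 39% × 31% = 12.09% of Copperline Textiles S.p.A.
Aggregating (R1): 19% + 21.46% + 4% + 12.09% = 56.55%.

56.55%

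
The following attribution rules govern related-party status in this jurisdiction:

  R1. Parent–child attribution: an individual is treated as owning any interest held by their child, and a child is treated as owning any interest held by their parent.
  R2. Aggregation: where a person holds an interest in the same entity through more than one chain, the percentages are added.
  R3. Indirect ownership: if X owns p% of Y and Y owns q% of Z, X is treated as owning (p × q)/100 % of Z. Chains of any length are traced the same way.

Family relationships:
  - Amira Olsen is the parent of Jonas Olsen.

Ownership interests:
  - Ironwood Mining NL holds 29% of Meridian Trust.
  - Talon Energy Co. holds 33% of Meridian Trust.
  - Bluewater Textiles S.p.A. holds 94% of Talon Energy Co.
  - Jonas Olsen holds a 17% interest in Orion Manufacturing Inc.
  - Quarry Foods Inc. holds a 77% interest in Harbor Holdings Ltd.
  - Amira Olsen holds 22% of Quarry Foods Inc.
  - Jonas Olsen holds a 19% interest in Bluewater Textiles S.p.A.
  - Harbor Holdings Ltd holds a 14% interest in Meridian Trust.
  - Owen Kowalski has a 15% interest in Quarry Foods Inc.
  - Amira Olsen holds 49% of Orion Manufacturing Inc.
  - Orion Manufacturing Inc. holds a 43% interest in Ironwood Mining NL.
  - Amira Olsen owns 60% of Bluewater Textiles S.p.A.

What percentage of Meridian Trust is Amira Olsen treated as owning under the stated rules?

35.1076%

By parent–child attribution (R1), Amira Olsen is treated as also owning Jonas Olsen's interest in Orion Manufacturing Inc, giving 49% + 17% = 66%.
By parent–child attribution (R1), Amira Olsen is treated as also owning Jonas Olsen's interest in Bluewater Textiles S.p.A, giving 60% + 19% = 79%.
Chain via Orion Manufacturing Inc. → Ironwood Mining NL (R3): 66% × 43% × 29% = 8.2302% of Meridian Trust.
Chain via Bluewater Textiles S.p.A. → Talon Energy Co. (R3): 79% × 94% × 33% = 24.5058% of Meridian Trust.
Chain via Quarry Foods Inc. → Harbor Holdings Ltd (R3): 22% × 77% × 14% = 2.3716% of Meridian Trust.
Aggregating (R2): 8.2302% + 24.5058% + 2.3716% = 35.1076%.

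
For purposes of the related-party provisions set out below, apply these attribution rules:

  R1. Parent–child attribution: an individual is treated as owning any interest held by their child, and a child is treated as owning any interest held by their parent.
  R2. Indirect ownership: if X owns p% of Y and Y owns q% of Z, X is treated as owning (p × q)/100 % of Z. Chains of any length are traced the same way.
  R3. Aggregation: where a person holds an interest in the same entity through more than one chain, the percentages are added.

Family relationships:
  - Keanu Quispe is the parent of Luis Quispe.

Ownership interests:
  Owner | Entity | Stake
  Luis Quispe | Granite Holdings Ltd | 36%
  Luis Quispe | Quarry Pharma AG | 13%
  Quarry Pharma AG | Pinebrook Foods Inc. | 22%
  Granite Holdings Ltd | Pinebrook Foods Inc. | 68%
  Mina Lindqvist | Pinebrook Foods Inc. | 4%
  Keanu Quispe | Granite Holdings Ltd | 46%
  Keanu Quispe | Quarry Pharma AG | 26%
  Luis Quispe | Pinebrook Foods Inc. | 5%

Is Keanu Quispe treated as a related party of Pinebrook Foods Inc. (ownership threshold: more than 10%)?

Yes

By parent–child attribution (R1), Keanu Quispe is treated as also owning Luis Quispe's interest in Granite Holdings Ltd, giving 46% + 36% = 82%.
By parent–child attribution (R1), Keanu Quispe is treated as also owning Luis Quispe's interest in Quarry Pharma AG, giving 26% + 13% = 39%.
By parent–child attribution (R1), Keanu Quispe is treated as owning Luis Quispe's 5% interest in Pinebrook Foods Inc.
Chain via Granite Holdings Ltd (R2): 82% × 68% = 55.76% of Pinebrook Foods Inc.
Chain via Quarry Pharma AG (R2): 39% × 22% = 8.58% of Pinebrook Foods Inc.
Direct interest in Pinebrook Foods Inc: 5%.
Aggregating (R3): 55.76% + 8.58% + 5% = 69.34%.
69.34% exceeds the 10% threshold, so Keanu is a related party to Pinebrook Foods Inc.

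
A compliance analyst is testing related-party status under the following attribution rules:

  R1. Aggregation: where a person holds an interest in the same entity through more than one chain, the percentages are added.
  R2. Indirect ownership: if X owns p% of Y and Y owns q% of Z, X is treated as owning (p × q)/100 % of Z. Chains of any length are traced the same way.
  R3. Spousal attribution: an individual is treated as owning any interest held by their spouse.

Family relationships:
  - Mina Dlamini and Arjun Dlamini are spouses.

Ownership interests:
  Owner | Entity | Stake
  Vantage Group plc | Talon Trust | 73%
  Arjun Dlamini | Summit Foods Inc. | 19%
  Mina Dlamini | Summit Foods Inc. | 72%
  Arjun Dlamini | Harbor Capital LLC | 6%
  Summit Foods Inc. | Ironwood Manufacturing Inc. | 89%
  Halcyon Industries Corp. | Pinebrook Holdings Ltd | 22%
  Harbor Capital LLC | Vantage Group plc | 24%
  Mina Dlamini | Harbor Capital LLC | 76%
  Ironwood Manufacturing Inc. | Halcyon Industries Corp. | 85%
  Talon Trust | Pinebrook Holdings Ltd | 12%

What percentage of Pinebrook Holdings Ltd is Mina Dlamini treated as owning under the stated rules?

By spousal attribution (R3), Mina Dlamini is treated as also owning Arjun Dlamini's interest in Harbor Capital LLC, giving 76% + 6% = 82%.
By spousal attribution (R3), Mina Dlamini is treated as also owning Arjun Dlamini's interest in Summit Foods Inc, giving 72% + 19% = 91%.
Chain via Harbor Capital LLC → Vantage Group plc → Talon Trust (R2): 82% × 24% × 73% × 12% = 1.723968% of Pinebrook Holdings Ltd.
Chain via Summit Foods Inc. → Ironwood Manufacturing Inc. → Halcyon Industries Corp. (R2): 91% × 89% × 85% × 22% = 15.14513% of Pinebrook Holdings Ltd.
Aggregating (R1): 1.723968% + 15.14513% = 16.869098%.

16.869098%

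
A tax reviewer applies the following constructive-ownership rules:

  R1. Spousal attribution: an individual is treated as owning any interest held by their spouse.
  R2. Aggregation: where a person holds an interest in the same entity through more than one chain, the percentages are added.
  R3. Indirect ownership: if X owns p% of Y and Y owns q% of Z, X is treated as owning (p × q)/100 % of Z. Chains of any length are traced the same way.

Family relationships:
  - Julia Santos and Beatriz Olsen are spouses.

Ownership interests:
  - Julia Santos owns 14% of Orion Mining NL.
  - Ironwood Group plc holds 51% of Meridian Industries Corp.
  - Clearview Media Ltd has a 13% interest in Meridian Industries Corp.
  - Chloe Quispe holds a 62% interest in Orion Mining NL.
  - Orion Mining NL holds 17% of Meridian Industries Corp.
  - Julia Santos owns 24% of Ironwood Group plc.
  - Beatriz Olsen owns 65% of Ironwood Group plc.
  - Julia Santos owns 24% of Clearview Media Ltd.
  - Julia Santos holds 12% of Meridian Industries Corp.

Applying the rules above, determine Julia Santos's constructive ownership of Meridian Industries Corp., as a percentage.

62.89%

By spousal attribution (R1), Julia Santos is treated as also owning Beatriz Olsen's interest in Ironwood Group plc, giving 24% + 65% = 89%.
Chain via Ironwood Group plc (R3): 89% × 51% = 45.39% of Meridian Industries Corp.
Chain via Clearview Media Ltd (R3): 24% × 13% = 3.12% of Meridian Industries Corp.
Chain via Orion Mining NL (R3): 14% × 17% = 2.38% of Meridian Industries Corp.
Direct interest in Meridian Industries Corp: 12%.
Aggregating (R2): 45.39% + 3.12% + 2.38% + 12% = 62.89%.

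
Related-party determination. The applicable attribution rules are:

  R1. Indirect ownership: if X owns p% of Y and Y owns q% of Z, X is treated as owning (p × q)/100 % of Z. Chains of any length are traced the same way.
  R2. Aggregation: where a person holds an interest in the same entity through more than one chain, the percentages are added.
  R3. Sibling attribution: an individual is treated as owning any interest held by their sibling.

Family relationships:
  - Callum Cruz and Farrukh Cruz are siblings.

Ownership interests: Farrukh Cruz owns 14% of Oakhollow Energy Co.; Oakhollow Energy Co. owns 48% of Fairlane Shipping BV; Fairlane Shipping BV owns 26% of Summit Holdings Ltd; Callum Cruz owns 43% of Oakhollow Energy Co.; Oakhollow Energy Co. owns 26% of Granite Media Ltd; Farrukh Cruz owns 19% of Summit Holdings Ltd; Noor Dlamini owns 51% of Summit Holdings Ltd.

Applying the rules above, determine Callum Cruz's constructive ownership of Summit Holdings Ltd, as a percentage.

26.1136%

By sibling attribution (R3), Callum Cruz is treated as also owning Farrukh Cruz's interest in Oakhollow Energy Co, giving 43% + 14% = 57%.
By sibling attribution (R3), Callum Cruz is treated as owning Farrukh Cruz's 19% interest in Summit Holdings Ltd.
Chain via Oakhollow Energy Co. → Fairlane Shipping BV (R1): 57% × 48% × 26% = 7.1136% of Summit Holdings Ltd.
Direct interest in Summit Holdings Ltd: 19%.
Aggregating (R2): 7.1136% + 19% = 26.1136%.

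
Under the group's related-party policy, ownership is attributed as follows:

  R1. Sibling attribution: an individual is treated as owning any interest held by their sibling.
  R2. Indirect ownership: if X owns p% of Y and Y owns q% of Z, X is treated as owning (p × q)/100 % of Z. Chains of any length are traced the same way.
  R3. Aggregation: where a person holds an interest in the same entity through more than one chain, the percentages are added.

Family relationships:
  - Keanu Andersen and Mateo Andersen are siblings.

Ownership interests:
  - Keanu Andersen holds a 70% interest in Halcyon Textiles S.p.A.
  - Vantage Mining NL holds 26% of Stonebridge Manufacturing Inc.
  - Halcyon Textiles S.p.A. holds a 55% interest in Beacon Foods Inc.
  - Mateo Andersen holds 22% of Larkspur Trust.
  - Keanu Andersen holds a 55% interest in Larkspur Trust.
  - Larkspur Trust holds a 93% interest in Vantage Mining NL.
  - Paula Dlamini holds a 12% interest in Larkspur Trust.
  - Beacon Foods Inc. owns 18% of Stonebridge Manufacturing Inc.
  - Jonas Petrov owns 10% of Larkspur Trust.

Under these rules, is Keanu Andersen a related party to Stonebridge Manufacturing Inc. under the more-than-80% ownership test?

By sibling attribution (R1), Keanu Andersen is treated as also owning Mateo Andersen's interest in Larkspur Trust, giving 55% + 22% = 77%.
Chain via Larkspur Trust → Vantage Mining NL (R2): 77% × 93% × 26% = 18.6186% of Stonebridge Manufacturing Inc.
Chain via Halcyon Textiles S.p.A. → Beacon Foods Inc. (R2): 70% × 55% × 18% = 6.93% of Stonebridge Manufacturing Inc.
Aggregating (R3): 18.6186% + 6.93% = 25.5486%.
25.5486% does not exceed the 80% threshold, so Keanu is not a related party to Stonebridge Manufacturing Inc.

No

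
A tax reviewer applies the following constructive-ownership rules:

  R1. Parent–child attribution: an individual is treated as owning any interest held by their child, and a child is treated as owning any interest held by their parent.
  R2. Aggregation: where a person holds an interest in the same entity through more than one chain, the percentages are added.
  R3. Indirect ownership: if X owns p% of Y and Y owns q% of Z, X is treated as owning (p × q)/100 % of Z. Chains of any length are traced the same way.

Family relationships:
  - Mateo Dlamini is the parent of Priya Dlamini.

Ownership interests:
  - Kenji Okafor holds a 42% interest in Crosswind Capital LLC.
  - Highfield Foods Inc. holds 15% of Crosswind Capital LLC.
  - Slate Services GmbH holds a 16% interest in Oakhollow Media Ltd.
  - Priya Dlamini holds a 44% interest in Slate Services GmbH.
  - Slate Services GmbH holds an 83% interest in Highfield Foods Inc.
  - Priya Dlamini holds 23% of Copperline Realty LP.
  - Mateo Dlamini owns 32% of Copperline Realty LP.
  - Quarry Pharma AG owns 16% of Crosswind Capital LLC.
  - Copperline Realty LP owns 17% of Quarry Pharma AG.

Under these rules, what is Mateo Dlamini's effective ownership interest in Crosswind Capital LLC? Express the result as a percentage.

6.974%

By parent–child attribution (R1), Mateo Dlamini is treated as also owning Priya Dlamini's interest in Copperline Realty LP, giving 32% + 23% = 55%.
By parent–child attribution (R1), Mateo Dlamini is treated as owning Priya Dlamini's 44% interest in Slate Services GmbH.
Chain via Copperline Realty LP → Quarry Pharma AG (R3): 55% × 17% × 16% = 1.496% of Crosswind Capital LLC.
Chain via Slate Services GmbH → Highfield Foods Inc. (R3): 44% × 83% × 15% = 5.478% of Crosswind Capital LLC.
Aggregating (R2): 1.496% + 5.478% = 6.974%.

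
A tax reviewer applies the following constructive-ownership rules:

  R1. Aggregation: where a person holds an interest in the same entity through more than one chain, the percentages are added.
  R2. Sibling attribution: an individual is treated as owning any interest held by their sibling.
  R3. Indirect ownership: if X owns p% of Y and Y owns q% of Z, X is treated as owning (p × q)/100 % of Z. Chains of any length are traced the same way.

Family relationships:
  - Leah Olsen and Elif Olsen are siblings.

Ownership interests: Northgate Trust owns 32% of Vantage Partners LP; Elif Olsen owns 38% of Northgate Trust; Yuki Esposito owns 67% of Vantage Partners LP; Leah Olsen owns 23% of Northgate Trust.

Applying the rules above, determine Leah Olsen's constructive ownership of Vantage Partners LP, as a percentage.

By sibling attribution (R2), Leah Olsen is treated as also owning Elif Olsen's interest in Northgate Trust, giving 23% + 38% = 61%.
Chain via Northgate Trust (R3): 61% × 32% = 19.52% of Vantage Partners LP.

19.52%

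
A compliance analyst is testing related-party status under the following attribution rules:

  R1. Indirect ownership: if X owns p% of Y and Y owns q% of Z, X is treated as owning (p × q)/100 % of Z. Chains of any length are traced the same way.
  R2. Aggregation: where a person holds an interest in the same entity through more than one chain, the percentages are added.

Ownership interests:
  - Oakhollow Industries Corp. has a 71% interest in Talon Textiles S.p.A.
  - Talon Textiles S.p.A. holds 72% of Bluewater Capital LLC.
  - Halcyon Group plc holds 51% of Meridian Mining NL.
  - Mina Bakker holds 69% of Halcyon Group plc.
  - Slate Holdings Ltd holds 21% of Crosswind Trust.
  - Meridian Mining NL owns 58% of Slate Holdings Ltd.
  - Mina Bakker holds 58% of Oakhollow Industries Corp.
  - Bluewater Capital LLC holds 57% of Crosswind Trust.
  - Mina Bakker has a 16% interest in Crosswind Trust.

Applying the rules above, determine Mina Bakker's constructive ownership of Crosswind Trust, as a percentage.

37.186414%

Chain via Oakhollow Industries Corp. → Talon Textiles S.p.A. → Bluewater Capital LLC (R1): 58% × 71% × 72% × 57% = 16.900272% of Crosswind Trust.
Chain via Halcyon Group plc → Meridian Mining NL → Slate Holdings Ltd (R1): 69% × 51% × 58% × 21% = 4.286142% of Crosswind Trust.
Direct interest in Crosswind Trust: 16%.
Aggregating (R2): 16.900272% + 4.286142% + 16% = 37.186414%.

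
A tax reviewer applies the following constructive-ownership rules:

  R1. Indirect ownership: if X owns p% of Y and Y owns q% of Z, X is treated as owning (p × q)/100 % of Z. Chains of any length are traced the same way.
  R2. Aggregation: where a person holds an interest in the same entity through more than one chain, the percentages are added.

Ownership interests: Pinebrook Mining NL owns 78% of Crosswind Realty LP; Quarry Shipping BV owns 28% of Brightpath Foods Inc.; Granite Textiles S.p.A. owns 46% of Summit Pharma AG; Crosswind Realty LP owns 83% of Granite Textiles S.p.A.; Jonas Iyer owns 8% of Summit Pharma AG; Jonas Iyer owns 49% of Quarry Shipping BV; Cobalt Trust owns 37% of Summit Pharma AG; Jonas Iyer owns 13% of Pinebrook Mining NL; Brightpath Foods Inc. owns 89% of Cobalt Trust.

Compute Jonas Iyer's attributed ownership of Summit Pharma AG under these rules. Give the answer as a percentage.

16.389448%

Chain via Pinebrook Mining NL → Crosswind Realty LP → Granite Textiles S.p.A. (R1): 13% × 78% × 83% × 46% = 3.871452% of Summit Pharma AG.
Chain via Quarry Shipping BV → Brightpath Foods Inc. → Cobalt Trust (R1): 49% × 28% × 89% × 37% = 4.517996% of Summit Pharma AG.
Direct interest in Summit Pharma AG: 8%.
Aggregating (R2): 3.871452% + 4.517996% + 8% = 16.389448%.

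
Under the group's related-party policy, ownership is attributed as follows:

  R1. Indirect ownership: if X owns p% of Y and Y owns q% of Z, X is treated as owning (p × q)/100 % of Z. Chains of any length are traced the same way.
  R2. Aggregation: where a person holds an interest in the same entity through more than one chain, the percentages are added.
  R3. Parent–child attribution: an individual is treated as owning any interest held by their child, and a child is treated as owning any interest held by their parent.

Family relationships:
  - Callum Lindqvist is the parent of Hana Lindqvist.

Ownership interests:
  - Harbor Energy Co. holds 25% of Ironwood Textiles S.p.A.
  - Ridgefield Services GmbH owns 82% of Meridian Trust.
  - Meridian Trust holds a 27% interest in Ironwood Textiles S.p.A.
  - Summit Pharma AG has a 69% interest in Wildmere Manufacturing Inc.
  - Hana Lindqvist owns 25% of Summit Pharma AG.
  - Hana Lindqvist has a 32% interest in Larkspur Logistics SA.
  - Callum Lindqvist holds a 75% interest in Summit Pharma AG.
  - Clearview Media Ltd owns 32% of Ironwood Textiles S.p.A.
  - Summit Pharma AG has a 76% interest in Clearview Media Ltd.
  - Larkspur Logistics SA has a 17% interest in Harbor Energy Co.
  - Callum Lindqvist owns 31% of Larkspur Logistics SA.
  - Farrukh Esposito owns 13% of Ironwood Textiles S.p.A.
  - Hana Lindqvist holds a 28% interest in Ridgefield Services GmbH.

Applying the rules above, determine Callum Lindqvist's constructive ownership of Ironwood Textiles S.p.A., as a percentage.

33.1967%

By parent–child attribution (R3), Callum Lindqvist is treated as also owning Hana Lindqvist's interest in Summit Pharma AG, giving 75% + 25% = 100%.
By parent–child attribution (R3), Callum Lindqvist is treated as also owning Hana Lindqvist's interest in Larkspur Logistics SA, giving 31% + 32% = 63%.
By parent–child attribution (R3), Callum Lindqvist is treated as owning Hana Lindqvist's 28% interest in Ridgefield Services GmbH.
Chain via Summit Pharma AG → Clearview Media Ltd (R1): 100% × 76% × 32% = 24.32% of Ironwood Textiles S.p.A.
Chain via Larkspur Logistics SA → Harbor Energy Co. (R1): 63% × 17% × 25% = 2.6775% of Ironwood Textiles S.p.A.
Chain via Ridgefield Services GmbH → Meridian Trust (R1): 28% × 82% × 27% = 6.1992% of Ironwood Textiles S.p.A.
Aggregating (R2): 24.32% + 2.6775% + 6.1992% = 33.1967%.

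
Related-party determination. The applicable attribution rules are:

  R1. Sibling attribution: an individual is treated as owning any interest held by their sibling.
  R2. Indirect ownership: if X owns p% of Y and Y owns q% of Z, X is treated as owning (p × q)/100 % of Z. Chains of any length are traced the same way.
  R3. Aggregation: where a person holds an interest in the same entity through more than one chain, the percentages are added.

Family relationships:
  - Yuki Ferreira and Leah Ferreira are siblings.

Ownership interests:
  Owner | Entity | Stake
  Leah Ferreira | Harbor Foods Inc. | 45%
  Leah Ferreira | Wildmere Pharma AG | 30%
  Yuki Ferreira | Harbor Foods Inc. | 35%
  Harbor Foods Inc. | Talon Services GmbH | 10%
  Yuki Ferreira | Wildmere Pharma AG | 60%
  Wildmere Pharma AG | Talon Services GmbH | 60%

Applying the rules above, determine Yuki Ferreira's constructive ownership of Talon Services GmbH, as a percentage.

By sibling attribution (R1), Yuki Ferreira is treated as also owning Leah Ferreira's interest in Wildmere Pharma AG, giving 60% + 30% = 90%.
By sibling attribution (R1), Yuki Ferreira is treated as also owning Leah Ferreira's interest in Harbor Foods Inc, giving 35% + 45% = 80%.
Chain via Wildmere Pharma AG (R2): 90% × 60% = 54% of Talon Services GmbH.
Chain via Harbor Foods Inc. (R2): 80% × 10% = 8% of Talon Services GmbH.
Aggregating (R3): 54% + 8% = 62%.

62%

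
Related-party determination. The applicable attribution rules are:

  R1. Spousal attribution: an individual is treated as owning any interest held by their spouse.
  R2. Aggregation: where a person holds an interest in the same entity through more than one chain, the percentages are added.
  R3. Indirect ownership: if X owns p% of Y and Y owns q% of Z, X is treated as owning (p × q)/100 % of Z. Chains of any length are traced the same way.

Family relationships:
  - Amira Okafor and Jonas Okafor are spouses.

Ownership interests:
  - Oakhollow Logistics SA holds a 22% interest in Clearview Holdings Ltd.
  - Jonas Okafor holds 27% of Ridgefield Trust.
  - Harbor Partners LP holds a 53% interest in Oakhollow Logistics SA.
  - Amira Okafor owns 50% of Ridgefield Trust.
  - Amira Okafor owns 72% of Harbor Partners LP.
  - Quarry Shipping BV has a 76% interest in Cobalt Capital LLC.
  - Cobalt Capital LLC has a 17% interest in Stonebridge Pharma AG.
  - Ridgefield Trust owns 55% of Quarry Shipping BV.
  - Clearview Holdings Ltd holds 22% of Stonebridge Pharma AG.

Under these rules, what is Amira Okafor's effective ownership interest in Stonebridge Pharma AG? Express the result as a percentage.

By spousal attribution (R1), Amira Okafor is treated as also owning Jonas Okafor's interest in Ridgefield Trust, giving 50% + 27% = 77%.
Chain via Harbor Partners LP → Oakhollow Logistics SA → Clearview Holdings Ltd (R3): 72% × 53% × 22% × 22% = 1.846944% of Stonebridge Pharma AG.
Chain via Ridgefield Trust → Quarry Shipping BV → Cobalt Capital LLC (R3): 77% × 55% × 76% × 17% = 5.47162% of Stonebridge Pharma AG.
Aggregating (R2): 1.846944% + 5.47162% = 7.318564%.

7.318564%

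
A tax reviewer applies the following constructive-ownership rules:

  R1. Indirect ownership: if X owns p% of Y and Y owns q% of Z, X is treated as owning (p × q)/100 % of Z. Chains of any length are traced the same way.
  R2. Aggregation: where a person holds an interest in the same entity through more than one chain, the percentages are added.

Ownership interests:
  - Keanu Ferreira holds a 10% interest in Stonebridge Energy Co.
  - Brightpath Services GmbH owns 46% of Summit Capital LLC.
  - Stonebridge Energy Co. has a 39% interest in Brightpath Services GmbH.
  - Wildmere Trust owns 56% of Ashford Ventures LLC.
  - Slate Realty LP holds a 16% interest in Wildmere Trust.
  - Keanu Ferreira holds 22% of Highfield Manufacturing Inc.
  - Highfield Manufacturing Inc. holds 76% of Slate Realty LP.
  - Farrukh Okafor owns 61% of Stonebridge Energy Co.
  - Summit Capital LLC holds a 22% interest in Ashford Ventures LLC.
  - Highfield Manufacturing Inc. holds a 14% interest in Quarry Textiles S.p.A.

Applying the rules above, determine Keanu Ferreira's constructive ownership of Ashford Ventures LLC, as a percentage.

1.892792%

Chain via Highfield Manufacturing Inc. → Slate Realty LP → Wildmere Trust (R1): 22% × 76% × 16% × 56% = 1.498112% of Ashford Ventures LLC.
Chain via Stonebridge Energy Co. → Brightpath Services GmbH → Summit Capital LLC (R1): 10% × 39% × 46% × 22% = 0.39468% of Ashford Ventures LLC.
Aggregating (R2): 1.498112% + 0.39468% = 1.892792%.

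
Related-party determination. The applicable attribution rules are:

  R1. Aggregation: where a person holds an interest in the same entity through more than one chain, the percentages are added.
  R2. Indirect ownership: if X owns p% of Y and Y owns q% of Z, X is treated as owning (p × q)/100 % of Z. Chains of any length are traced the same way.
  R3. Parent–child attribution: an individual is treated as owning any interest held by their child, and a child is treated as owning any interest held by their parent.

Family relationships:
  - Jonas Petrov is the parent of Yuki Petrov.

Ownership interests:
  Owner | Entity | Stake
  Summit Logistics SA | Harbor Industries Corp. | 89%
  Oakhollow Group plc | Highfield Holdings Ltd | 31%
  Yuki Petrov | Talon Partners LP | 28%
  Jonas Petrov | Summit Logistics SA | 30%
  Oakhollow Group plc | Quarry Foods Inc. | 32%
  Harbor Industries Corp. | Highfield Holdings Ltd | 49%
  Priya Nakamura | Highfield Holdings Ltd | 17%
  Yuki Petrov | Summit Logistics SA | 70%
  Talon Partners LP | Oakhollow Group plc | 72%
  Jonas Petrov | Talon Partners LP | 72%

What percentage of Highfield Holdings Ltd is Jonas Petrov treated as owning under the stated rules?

By parent–child attribution (R3), Jonas Petrov is treated as also owning Yuki Petrov's interest in Talon Partners LP, giving 72% + 28% = 100%.
By parent–child attribution (R3), Jonas Petrov is treated as also owning Yuki Petrov's interest in Summit Logistics SA, giving 30% + 70% = 100%.
Chain via Talon Partners LP → Oakhollow Group plc (R2): 100% × 72% × 31% = 22.32% of Highfield Holdings Ltd.
Chain via Summit Logistics SA → Harbor Industries Corp. (R2): 100% × 89% × 49% = 43.61% of Highfield Holdings Ltd.
Aggregating (R1): 22.32% + 43.61% = 65.93%.

65.93%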